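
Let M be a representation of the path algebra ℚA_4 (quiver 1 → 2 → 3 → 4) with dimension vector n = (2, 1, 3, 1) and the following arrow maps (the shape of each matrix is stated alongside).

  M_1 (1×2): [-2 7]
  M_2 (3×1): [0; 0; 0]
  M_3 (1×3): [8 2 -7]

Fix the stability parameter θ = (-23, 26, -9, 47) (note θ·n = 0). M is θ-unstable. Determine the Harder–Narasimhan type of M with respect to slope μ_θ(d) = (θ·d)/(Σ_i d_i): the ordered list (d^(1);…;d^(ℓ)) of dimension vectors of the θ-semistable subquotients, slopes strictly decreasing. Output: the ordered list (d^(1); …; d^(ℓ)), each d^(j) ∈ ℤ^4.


Interval decomposition of M: I[1,1], I[1,2], I[3,3]^2, I[3,4].
HN type (ℓ=4): μ^(1)=47; μ^(2)=26; μ^(3)=-9; μ^(4)=-23

((0, 0, 0, 1); (0, 1, 0, 0); (0, 0, 3, 0); (2, 0, 0, 0))


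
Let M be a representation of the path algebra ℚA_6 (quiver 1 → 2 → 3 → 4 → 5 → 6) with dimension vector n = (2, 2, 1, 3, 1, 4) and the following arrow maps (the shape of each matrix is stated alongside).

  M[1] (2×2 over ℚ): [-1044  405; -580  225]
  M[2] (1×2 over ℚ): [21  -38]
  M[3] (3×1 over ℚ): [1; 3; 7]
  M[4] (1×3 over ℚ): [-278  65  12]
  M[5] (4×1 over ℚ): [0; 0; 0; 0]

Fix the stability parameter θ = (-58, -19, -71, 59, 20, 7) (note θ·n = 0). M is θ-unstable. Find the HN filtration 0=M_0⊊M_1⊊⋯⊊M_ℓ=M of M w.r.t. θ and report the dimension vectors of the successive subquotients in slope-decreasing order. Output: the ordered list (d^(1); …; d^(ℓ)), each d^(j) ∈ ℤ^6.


Barcode: M ≅ I[1,1], I[1,5], I[2,2], I[4,4]^2, I[6,6]^4. HN layers by μ_θ (6 steps, strictly decreasing):
  μ^(1)=59; μ^(2)=79/2; μ^(3)=7; μ^(4)=-19; μ^(5)=-45; μ^(6)=-58

((0, 0, 0, 2, 0, 0); (0, 0, 0, 1, 1, 0); (0, 0, 0, 0, 0, 4); (0, 1, 0, 0, 0, 0); (0, 1, 1, 0, 0, 0); (2, 0, 0, 0, 0, 0))


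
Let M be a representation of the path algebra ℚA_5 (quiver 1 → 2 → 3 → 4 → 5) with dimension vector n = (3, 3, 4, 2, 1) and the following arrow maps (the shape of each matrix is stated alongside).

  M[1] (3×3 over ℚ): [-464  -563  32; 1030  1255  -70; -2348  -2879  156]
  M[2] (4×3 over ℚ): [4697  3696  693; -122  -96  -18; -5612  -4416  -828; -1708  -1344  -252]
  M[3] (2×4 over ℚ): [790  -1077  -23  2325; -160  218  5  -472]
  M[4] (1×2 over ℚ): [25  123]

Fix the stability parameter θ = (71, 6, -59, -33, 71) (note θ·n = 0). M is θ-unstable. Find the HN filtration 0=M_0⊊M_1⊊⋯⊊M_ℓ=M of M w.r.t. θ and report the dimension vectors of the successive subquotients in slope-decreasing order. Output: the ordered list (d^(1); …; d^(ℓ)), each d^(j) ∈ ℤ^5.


Interval decomposition of M: I[1,1], I[1,2], I[1,3], I[2,2], I[3,3], I[3,4], I[3,5].
HN type (ℓ=5): μ^(1)=71; μ^(2)=77/2; μ^(3)=6; μ^(4)=-33; μ^(5)=-59

((1, 0, 0, 0, 1); (1, 1, 0, 0, 0); (1, 2, 1, 0, 0); (0, 0, 0, 2, 0); (0, 0, 3, 0, 0))


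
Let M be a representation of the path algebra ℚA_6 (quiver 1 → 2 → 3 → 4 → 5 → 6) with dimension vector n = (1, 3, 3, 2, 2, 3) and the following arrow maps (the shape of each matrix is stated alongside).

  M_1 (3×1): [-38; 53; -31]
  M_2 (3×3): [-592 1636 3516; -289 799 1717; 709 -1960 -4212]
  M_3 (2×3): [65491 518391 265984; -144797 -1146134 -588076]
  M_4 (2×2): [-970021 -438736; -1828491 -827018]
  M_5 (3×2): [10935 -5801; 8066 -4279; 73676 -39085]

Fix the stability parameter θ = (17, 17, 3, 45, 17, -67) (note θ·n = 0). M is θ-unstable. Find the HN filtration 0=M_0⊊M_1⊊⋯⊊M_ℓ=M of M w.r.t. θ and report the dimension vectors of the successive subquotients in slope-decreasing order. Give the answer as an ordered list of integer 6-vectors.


Interval decomposition of M: I[1,6], I[2,2], I[2,3], I[3,6], I[6,6].
HN type (ℓ=5): μ^(1)=17; μ^(2)=10; μ^(3)=16/3; μ^(4)=-1/2; μ^(5)=-67

((0, 1, 0, 0, 0, 0); (0, 1, 1, 0, 0, 0); (1, 1, 1, 1, 1, 1); (0, 0, 1, 1, 1, 1); (0, 0, 0, 0, 0, 1))


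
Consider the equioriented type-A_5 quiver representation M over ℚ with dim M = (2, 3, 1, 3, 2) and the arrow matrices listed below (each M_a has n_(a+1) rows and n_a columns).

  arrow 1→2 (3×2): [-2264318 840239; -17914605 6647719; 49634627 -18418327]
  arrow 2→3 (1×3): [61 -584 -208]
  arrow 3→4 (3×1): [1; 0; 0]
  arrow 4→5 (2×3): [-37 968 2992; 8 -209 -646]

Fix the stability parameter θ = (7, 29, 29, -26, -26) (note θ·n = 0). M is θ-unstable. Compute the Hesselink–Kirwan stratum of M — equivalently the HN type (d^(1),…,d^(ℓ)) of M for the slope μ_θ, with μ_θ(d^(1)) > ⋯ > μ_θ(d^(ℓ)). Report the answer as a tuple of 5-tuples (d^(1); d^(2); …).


Interval decomposition of M: I[1,2], I[1,5], I[2,2], I[4,4], I[4,5].
HN type (ℓ=4): μ^(1)=29; μ^(2)=7; μ^(3)=13/5; μ^(4)=-26

((0, 2, 0, 0, 0); (1, 0, 0, 0, 0); (1, 1, 1, 1, 1); (0, 0, 0, 2, 1))


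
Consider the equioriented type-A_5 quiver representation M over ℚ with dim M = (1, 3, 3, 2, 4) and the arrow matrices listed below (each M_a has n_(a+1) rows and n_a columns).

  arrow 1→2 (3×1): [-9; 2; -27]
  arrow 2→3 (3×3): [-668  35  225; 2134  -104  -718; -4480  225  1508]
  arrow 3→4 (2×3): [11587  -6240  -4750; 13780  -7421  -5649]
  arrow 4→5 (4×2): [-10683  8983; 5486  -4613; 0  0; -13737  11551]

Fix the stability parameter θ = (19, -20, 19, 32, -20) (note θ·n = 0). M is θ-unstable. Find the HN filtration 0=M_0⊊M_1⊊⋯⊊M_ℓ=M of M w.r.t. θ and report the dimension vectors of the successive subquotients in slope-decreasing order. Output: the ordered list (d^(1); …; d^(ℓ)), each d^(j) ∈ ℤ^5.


Barcode: M ≅ I[1,5], I[2,3], I[2,5], I[5,5]^2. HN layers by μ_θ (4 steps, strictly decreasing):
  μ^(1)=19; μ^(2)=31/3; μ^(3)=-1/2; μ^(4)=-20

((0, 0, 1, 0, 0); (0, 0, 2, 2, 2); (1, 1, 0, 0, 0); (0, 2, 0, 0, 2))


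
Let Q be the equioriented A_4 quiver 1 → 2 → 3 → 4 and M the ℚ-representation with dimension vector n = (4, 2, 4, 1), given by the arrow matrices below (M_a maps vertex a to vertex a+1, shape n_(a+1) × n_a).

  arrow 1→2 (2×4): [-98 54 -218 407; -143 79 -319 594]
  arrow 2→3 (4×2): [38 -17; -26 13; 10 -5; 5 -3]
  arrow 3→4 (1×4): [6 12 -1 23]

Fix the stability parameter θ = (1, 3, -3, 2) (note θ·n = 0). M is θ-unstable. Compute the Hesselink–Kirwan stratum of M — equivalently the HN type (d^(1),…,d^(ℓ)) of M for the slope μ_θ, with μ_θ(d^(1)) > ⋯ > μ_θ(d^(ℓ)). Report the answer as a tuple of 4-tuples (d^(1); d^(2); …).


Interval decomposition of M: I[1,1]^2, I[1,3], I[1,4], I[3,3]^2.
HN type (ℓ=4): μ^(1)=2; μ^(2)=1; μ^(3)=1/3; μ^(4)=-3

((0, 0, 0, 1); (2, 0, 0, 0); (2, 2, 2, 0); (0, 0, 2, 0))


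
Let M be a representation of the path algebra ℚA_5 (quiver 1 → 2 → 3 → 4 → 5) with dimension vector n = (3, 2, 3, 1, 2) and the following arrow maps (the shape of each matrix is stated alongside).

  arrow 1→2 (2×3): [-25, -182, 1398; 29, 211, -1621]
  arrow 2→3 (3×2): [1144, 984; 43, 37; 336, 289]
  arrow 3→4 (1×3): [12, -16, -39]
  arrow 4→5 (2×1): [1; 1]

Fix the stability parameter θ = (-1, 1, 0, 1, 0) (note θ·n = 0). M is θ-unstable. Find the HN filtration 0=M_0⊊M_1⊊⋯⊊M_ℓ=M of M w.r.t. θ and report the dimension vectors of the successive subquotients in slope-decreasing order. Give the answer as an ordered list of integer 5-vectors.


Via rank(M_{q-1}∘⋯∘M_p): M ≅ I[1,1], I[1,3], I[1,5], I[3,3], I[5,5].
μ_θ-semistable layers: μ^(1)=1/2; μ^(2)=0; μ^(3)=-1

((0, 2, 2, 1, 1); (0, 0, 1, 0, 1); (3, 0, 0, 0, 0))


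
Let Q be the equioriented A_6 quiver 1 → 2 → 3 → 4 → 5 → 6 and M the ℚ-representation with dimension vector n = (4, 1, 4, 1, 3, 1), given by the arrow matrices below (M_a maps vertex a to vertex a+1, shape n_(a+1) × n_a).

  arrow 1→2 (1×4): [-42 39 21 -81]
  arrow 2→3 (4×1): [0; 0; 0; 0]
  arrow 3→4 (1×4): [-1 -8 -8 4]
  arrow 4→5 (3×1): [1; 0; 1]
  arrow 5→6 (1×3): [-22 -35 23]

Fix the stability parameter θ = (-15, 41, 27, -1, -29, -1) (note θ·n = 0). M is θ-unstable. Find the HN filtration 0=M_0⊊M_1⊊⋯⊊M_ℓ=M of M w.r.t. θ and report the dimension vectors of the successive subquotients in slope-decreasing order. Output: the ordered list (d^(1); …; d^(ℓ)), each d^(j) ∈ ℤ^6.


Via rank(M_{q-1}∘⋯∘M_p): M ≅ I[1,1]^3, I[1,2], I[3,3]^3, I[3,6], I[5,5]^2.
μ_θ-semistable layers: μ^(1)=41; μ^(2)=27; μ^(3)=-1; μ^(4)=-15; μ^(5)=-29

((0, 1, 0, 0, 0, 0); (0, 0, 3, 0, 0, 0); (0, 0, 1, 1, 1, 1); (4, 0, 0, 0, 0, 0); (0, 0, 0, 0, 2, 0))


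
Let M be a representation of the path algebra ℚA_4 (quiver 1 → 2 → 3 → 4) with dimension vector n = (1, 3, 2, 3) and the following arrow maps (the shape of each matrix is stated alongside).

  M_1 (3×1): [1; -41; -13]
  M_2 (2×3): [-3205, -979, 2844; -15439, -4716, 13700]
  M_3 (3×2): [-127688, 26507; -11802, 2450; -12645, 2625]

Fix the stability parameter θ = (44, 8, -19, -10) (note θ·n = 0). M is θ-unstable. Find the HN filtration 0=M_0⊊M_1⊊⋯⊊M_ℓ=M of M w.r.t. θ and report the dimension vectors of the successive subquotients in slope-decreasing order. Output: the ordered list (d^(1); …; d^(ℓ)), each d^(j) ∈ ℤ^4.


Interval decomposition of M: I[1,4], I[2,2], I[2,4], I[4,4].
HN type (ℓ=4): μ^(1)=8; μ^(2)=23/4; μ^(3)=-7; μ^(4)=-10

((0, 1, 0, 0); (1, 1, 1, 1); (0, 1, 1, 1); (0, 0, 0, 1))


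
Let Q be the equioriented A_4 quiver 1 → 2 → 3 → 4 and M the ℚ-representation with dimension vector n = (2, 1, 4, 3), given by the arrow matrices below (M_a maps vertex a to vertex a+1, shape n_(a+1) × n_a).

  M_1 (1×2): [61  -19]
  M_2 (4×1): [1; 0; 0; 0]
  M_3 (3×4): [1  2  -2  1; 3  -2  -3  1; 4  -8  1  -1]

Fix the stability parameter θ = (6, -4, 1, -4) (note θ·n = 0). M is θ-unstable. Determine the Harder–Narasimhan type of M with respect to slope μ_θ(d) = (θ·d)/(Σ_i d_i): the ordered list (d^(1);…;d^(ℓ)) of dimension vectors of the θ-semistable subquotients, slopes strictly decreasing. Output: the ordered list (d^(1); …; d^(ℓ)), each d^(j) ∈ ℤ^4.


Interval decomposition of M: I[1,1], I[1,4], I[3,3], I[3,4]^2.
HN type (ℓ=4): μ^(1)=6; μ^(2)=1; μ^(3)=-1/4; μ^(4)=-3/2

((1, 0, 0, 0); (0, 0, 1, 0); (1, 1, 1, 1); (0, 0, 2, 2))


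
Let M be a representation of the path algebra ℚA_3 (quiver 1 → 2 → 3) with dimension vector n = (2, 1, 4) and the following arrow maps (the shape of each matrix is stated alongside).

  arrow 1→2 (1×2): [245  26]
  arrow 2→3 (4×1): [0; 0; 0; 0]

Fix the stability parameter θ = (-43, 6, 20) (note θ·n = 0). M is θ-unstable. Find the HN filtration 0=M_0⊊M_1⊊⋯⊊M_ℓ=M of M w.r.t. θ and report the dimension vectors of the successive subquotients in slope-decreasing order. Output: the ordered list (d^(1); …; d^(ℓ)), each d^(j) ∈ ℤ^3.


Interval decomposition of M: I[1,1], I[1,2], I[3,3]^4.
HN type (ℓ=3): μ^(1)=20; μ^(2)=6; μ^(3)=-43

((0, 0, 4); (0, 1, 0); (2, 0, 0))


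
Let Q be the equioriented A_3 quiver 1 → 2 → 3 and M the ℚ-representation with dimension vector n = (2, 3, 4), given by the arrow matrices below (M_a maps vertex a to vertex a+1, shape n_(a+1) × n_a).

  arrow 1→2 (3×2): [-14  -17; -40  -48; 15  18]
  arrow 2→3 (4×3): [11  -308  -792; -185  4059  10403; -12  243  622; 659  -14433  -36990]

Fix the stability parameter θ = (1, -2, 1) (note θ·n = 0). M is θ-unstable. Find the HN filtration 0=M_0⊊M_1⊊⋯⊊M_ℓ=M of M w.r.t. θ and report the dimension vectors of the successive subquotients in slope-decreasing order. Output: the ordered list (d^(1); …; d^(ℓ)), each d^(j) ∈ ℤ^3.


Barcode: M ≅ I[1,3]^2, I[2,3], I[3,3]. HN layers by μ_θ (3 steps, strictly decreasing):
  μ^(1)=1; μ^(2)=-1/2; μ^(3)=-2

((0, 0, 4); (2, 2, 0); (0, 1, 0))


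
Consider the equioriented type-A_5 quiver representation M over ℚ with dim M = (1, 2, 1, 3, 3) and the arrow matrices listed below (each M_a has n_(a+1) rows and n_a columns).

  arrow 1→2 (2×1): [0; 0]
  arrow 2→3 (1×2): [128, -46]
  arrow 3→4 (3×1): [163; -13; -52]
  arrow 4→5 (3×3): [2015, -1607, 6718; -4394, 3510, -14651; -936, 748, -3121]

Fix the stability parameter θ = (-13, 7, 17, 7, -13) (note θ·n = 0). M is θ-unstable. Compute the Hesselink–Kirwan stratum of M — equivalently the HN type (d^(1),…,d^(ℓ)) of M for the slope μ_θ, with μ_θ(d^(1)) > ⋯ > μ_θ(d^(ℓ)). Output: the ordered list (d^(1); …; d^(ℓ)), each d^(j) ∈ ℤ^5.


Barcode: M ≅ I[1,1], I[2,2], I[2,4], I[4,5]^2, I[5,5]. HN layers by μ_θ (4 steps, strictly decreasing):
  μ^(1)=12; μ^(2)=7; μ^(3)=-3; μ^(4)=-13

((0, 0, 1, 1, 0); (0, 2, 0, 0, 0); (0, 0, 0, 2, 2); (1, 0, 0, 0, 1))


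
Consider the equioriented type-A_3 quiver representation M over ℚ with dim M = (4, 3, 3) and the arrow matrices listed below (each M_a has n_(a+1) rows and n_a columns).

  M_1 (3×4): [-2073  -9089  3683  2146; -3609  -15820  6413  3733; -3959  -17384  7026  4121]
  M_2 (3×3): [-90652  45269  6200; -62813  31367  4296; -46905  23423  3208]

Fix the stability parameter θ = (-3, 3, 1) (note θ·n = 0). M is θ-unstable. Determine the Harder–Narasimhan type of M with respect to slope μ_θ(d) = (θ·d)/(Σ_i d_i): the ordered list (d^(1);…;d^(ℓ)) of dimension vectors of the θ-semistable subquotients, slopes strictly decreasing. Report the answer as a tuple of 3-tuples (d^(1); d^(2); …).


Via rank(M_{q-1}∘⋯∘M_p): M ≅ I[1,1], I[1,2], I[1,3]^2, I[3,3].
μ_θ-semistable layers: μ^(1)=3; μ^(2)=2; μ^(3)=1; μ^(4)=-3

((0, 1, 0); (0, 2, 2); (0, 0, 1); (4, 0, 0))


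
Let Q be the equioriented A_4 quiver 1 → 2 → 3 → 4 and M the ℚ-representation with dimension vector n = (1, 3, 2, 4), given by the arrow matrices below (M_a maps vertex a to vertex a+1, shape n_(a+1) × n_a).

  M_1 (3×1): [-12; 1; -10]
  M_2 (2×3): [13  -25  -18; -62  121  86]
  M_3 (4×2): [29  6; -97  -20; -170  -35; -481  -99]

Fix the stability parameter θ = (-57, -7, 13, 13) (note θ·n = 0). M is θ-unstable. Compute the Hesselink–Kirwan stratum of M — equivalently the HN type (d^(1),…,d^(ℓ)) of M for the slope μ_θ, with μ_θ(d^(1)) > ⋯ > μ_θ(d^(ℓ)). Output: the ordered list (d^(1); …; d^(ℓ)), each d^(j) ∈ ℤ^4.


Interval decomposition of M: I[1,4], I[2,2], I[2,4], I[4,4]^2.
HN type (ℓ=3): μ^(1)=13; μ^(2)=-7; μ^(3)=-57

((0, 0, 2, 4); (0, 3, 0, 0); (1, 0, 0, 0))


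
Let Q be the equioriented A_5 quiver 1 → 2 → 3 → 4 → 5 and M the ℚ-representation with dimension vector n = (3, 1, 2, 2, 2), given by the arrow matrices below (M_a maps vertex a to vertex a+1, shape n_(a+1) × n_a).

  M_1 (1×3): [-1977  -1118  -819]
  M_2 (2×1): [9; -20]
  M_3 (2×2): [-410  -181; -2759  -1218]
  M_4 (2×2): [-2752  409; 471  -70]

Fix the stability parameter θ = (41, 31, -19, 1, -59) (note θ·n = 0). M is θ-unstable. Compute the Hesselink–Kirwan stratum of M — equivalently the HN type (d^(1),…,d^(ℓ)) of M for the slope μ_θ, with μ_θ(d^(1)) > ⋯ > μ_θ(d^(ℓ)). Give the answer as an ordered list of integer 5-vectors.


Interval decomposition of M: I[1,1]^2, I[1,5], I[3,5].
HN type (ℓ=3): μ^(1)=41; μ^(2)=-1; μ^(3)=-77/3

((2, 0, 0, 0, 0); (1, 1, 1, 1, 1); (0, 0, 1, 1, 1))


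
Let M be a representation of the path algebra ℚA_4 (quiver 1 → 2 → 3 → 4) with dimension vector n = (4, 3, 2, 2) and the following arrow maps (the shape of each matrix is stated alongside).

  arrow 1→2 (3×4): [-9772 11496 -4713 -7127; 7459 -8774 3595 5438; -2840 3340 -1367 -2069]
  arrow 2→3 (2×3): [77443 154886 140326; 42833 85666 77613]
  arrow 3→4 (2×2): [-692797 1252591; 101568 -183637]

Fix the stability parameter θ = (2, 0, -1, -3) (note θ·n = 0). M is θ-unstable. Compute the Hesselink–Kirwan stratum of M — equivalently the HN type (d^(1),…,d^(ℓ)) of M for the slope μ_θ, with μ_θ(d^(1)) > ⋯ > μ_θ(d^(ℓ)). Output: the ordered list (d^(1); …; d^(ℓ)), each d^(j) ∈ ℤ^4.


Barcode: M ≅ I[1,1], I[1,2], I[1,4]^2. HN layers by μ_θ (3 steps, strictly decreasing):
  μ^(1)=2; μ^(2)=1; μ^(3)=-1/2

((1, 0, 0, 0); (1, 1, 0, 0); (2, 2, 2, 2))


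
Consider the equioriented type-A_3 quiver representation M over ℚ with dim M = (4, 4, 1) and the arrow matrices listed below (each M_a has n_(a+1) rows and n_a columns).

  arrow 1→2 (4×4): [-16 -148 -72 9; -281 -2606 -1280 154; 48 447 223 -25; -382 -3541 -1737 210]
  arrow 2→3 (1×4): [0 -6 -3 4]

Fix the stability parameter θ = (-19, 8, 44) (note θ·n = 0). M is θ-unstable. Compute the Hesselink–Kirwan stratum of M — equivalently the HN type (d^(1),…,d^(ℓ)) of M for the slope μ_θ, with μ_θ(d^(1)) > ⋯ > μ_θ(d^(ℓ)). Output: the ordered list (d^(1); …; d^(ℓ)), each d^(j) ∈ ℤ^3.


Barcode: M ≅ I[1,2]^3, I[1,3]. HN layers by μ_θ (3 steps, strictly decreasing):
  μ^(1)=44; μ^(2)=8; μ^(3)=-19

((0, 0, 1); (0, 4, 0); (4, 0, 0))


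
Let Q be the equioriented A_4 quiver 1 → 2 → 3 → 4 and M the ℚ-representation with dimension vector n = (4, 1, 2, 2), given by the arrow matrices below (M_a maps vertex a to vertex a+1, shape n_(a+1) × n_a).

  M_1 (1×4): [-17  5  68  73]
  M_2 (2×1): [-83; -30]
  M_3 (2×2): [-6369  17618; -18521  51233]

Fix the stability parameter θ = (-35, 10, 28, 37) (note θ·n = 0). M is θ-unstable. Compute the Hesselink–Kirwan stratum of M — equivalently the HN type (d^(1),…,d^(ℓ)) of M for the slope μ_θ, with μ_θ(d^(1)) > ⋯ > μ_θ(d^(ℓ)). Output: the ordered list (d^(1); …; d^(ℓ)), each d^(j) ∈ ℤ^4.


Interval decomposition of M: I[1,1]^3, I[1,4], I[3,4].
HN type (ℓ=4): μ^(1)=37; μ^(2)=28; μ^(3)=10; μ^(4)=-35

((0, 0, 0, 2); (0, 0, 2, 0); (0, 1, 0, 0); (4, 0, 0, 0))


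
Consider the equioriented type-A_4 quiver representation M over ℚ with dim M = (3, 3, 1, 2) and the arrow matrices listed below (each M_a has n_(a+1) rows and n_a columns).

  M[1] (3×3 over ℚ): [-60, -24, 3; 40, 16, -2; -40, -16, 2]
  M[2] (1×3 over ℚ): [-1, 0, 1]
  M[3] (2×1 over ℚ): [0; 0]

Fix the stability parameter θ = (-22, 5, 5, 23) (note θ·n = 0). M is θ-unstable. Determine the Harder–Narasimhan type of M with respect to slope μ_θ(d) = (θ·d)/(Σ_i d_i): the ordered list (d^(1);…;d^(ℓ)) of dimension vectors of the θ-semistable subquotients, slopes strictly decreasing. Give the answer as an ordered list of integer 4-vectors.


Via rank(M_{q-1}∘⋯∘M_p): M ≅ I[1,1]^2, I[1,3], I[2,2]^2, I[4,4]^2.
μ_θ-semistable layers: μ^(1)=23; μ^(2)=5; μ^(3)=-22

((0, 0, 0, 2); (0, 3, 1, 0); (3, 0, 0, 0))


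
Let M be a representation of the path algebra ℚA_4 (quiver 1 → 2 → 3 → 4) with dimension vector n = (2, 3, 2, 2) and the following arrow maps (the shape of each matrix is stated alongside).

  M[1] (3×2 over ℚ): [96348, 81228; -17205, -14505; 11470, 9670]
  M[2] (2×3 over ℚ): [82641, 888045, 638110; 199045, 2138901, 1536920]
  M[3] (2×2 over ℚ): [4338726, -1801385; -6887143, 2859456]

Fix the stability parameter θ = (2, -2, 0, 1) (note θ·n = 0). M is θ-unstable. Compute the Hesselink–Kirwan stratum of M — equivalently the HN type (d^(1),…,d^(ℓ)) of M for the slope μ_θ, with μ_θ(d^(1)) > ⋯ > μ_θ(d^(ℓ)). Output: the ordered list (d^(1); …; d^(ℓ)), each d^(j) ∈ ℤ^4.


Via rank(M_{q-1}∘⋯∘M_p): M ≅ I[1,1], I[1,4], I[2,2], I[2,4].
μ_θ-semistable layers: μ^(1)=2; μ^(2)=1; μ^(3)=0; μ^(4)=-2

((1, 0, 0, 0); (0, 0, 0, 2); (1, 1, 2, 0); (0, 2, 0, 0))


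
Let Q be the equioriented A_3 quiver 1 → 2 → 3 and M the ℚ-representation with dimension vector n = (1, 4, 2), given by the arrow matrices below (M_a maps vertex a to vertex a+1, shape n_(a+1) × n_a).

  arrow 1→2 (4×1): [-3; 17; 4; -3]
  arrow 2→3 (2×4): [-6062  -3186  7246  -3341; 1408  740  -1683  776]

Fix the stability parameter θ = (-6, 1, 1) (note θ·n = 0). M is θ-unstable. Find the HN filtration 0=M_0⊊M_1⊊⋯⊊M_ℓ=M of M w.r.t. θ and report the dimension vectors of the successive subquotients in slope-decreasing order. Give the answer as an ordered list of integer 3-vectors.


Barcode: M ≅ I[1,3], I[2,2]^2, I[2,3]. HN layers by μ_θ (2 steps, strictly decreasing):
  μ^(1)=1; μ^(2)=-6

((0, 4, 2); (1, 0, 0))


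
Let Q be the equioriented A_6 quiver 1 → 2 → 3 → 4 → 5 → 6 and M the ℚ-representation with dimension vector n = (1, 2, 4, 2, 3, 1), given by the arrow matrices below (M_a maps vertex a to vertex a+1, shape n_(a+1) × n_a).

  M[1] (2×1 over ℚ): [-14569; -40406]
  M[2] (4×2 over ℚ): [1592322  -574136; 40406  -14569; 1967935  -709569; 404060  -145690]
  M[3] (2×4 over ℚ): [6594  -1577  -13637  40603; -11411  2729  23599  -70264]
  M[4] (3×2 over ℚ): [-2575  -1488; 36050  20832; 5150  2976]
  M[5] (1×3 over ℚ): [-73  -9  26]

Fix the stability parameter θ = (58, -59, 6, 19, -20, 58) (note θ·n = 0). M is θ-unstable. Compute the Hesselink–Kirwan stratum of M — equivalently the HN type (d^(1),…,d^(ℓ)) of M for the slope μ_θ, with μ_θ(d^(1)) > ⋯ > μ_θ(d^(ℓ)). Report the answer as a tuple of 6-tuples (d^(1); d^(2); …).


Interval decomposition of M: I[1,6], I[2,3], I[3,3], I[3,4], I[5,5]^2.
HN type (ℓ=7): μ^(1)=58; μ^(2)=19; μ^(3)=6; μ^(4)=5/3; μ^(5)=-1/2; μ^(6)=-20; μ^(7)=-59

((0, 0, 0, 0, 0, 1); (0, 0, 0, 1, 0, 0); (0, 0, 3, 0, 0, 0); (0, 0, 1, 1, 1, 0); (1, 1, 0, 0, 0, 0); (0, 0, 0, 0, 2, 0); (0, 1, 0, 0, 0, 0))


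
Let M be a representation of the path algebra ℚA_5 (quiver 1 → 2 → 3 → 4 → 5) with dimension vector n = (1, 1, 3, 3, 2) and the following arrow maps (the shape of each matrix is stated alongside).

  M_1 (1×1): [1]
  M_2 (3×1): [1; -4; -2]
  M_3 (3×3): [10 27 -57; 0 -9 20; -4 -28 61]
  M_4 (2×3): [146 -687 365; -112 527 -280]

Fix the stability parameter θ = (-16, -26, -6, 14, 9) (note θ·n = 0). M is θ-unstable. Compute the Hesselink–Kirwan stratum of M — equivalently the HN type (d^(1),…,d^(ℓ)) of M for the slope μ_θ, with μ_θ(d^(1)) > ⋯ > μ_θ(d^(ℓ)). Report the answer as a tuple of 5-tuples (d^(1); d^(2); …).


Via rank(M_{q-1}∘⋯∘M_p): M ≅ I[1,5], I[3,4], I[3,5].
μ_θ-semistable layers: μ^(1)=14; μ^(2)=23/2; μ^(3)=-6; μ^(4)=-21

((0, 0, 0, 1, 0); (0, 0, 0, 2, 2); (0, 0, 3, 0, 0); (1, 1, 0, 0, 0))


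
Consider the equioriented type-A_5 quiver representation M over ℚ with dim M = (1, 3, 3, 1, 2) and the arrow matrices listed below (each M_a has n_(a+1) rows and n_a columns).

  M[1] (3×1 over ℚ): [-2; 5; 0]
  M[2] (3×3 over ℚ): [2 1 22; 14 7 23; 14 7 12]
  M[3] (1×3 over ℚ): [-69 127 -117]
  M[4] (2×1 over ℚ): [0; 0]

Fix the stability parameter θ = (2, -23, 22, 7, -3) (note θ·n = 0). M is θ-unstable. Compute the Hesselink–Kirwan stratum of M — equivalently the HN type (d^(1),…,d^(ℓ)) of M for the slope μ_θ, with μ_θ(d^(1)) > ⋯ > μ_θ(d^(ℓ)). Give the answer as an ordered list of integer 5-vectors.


Via rank(M_{q-1}∘⋯∘M_p): M ≅ I[1,4], I[2,2], I[2,3], I[3,3], I[5,5]^2.
μ_θ-semistable layers: μ^(1)=22; μ^(2)=29/2; μ^(3)=-3; μ^(4)=-21/2; μ^(5)=-23

((0, 0, 2, 0, 0); (0, 0, 1, 1, 0); (0, 0, 0, 0, 2); (1, 1, 0, 0, 0); (0, 2, 0, 0, 0))


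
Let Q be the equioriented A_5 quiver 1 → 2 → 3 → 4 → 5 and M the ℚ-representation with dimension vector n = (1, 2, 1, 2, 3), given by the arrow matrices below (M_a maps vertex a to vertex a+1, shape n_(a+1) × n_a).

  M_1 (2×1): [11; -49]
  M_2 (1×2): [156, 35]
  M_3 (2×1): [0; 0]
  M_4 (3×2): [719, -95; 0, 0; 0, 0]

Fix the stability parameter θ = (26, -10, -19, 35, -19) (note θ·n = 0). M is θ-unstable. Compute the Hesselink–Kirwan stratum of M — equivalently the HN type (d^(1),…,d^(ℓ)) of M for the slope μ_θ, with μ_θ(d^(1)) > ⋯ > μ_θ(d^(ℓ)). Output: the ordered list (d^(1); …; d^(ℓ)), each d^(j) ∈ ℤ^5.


Via rank(M_{q-1}∘⋯∘M_p): M ≅ I[1,3], I[2,2], I[4,4], I[4,5], I[5,5]^2.
μ_θ-semistable layers: μ^(1)=35; μ^(2)=8; μ^(3)=-1; μ^(4)=-10; μ^(5)=-19

((0, 0, 0, 1, 0); (0, 0, 0, 1, 1); (1, 1, 1, 0, 0); (0, 1, 0, 0, 0); (0, 0, 0, 0, 2))


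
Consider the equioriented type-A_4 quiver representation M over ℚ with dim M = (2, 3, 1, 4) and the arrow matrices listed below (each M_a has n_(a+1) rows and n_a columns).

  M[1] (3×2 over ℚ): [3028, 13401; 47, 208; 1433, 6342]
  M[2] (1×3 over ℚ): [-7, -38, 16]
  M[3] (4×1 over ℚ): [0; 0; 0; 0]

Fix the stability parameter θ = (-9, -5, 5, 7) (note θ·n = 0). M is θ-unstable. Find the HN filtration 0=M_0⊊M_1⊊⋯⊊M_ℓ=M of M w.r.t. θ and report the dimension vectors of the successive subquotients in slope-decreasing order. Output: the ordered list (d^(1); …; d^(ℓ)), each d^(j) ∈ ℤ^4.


Barcode: M ≅ I[1,2], I[1,3], I[2,2], I[4,4]^4. HN layers by μ_θ (4 steps, strictly decreasing):
  μ^(1)=7; μ^(2)=5; μ^(3)=-5; μ^(4)=-9

((0, 0, 0, 4); (0, 0, 1, 0); (0, 3, 0, 0); (2, 0, 0, 0))


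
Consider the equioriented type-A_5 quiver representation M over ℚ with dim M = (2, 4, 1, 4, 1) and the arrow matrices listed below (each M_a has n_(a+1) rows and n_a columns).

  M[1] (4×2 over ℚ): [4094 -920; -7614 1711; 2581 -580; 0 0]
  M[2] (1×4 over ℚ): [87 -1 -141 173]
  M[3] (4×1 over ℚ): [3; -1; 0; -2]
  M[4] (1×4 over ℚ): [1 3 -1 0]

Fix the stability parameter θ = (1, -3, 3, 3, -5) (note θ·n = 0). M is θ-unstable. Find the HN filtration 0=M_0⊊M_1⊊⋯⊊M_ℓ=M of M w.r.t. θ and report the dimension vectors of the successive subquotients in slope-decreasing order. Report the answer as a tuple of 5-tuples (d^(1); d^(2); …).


Via rank(M_{q-1}∘⋯∘M_p): M ≅ I[1,2], I[1,4], I[2,2]^2, I[4,4]^2, I[4,5].
μ_θ-semistable layers: μ^(1)=3; μ^(2)=-1; μ^(3)=-3

((0, 0, 1, 3, 0); (2, 2, 0, 1, 1); (0, 2, 0, 0, 0))


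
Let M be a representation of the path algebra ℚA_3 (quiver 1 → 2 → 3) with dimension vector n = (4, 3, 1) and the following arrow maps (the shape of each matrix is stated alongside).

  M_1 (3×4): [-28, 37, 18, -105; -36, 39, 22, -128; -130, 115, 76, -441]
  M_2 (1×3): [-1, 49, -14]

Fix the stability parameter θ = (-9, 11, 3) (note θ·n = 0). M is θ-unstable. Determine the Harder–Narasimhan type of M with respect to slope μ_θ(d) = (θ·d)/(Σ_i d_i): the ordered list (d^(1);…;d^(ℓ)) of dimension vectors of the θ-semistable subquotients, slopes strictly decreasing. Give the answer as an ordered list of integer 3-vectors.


Barcode: M ≅ I[1,1], I[1,2]^2, I[1,3]. HN layers by μ_θ (3 steps, strictly decreasing):
  μ^(1)=11; μ^(2)=7; μ^(3)=-9

((0, 2, 0); (0, 1, 1); (4, 0, 0))


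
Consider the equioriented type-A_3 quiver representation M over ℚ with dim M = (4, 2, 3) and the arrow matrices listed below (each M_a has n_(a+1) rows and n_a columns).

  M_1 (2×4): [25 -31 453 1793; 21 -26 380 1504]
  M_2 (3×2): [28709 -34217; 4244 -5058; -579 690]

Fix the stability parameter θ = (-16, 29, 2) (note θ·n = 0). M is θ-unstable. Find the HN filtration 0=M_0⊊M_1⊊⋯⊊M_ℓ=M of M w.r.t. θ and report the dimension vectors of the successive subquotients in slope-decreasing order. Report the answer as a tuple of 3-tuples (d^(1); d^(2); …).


Barcode: M ≅ I[1,1]^2, I[1,3]^2, I[3,3]. HN layers by μ_θ (3 steps, strictly decreasing):
  μ^(1)=31/2; μ^(2)=2; μ^(3)=-16

((0, 2, 2); (0, 0, 1); (4, 0, 0))


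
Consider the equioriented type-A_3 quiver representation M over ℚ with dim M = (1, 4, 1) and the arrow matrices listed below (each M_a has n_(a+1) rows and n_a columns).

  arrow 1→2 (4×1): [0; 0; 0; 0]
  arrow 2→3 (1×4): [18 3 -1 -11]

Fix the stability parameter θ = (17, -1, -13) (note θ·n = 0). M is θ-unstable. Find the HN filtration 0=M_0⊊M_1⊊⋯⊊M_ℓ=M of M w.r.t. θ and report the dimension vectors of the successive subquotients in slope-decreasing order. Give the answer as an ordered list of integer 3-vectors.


Barcode: M ≅ I[1,1], I[2,2]^3, I[2,3]. HN layers by μ_θ (3 steps, strictly decreasing):
  μ^(1)=17; μ^(2)=-1; μ^(3)=-7

((1, 0, 0); (0, 3, 0); (0, 1, 1))


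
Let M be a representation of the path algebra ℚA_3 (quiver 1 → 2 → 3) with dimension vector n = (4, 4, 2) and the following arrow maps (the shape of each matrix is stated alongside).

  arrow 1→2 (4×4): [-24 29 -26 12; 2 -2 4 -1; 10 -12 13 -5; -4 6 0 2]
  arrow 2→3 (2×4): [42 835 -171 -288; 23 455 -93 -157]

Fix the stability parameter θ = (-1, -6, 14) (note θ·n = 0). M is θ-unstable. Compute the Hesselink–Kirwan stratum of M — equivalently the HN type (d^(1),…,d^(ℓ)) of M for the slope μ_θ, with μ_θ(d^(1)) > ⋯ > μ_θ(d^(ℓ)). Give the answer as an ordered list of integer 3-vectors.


Interval decomposition of M: I[1,1], I[1,2], I[1,3]^2, I[2,2].
HN type (ℓ=4): μ^(1)=14; μ^(2)=-1; μ^(3)=-7/2; μ^(4)=-6

((0, 0, 2); (1, 0, 0); (3, 3, 0); (0, 1, 0))


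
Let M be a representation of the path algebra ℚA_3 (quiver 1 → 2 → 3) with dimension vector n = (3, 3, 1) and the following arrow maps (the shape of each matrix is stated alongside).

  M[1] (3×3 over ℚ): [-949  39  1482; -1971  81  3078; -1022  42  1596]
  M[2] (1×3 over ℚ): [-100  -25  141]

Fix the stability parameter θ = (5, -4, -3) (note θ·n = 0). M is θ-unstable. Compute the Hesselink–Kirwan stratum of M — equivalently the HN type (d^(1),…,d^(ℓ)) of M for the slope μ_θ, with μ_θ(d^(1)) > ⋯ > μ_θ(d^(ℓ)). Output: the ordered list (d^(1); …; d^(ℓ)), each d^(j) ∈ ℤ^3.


Barcode: M ≅ I[1,1]^2, I[1,3], I[2,2]^2. HN layers by μ_θ (3 steps, strictly decreasing):
  μ^(1)=5; μ^(2)=-2/3; μ^(3)=-4

((2, 0, 0); (1, 1, 1); (0, 2, 0))


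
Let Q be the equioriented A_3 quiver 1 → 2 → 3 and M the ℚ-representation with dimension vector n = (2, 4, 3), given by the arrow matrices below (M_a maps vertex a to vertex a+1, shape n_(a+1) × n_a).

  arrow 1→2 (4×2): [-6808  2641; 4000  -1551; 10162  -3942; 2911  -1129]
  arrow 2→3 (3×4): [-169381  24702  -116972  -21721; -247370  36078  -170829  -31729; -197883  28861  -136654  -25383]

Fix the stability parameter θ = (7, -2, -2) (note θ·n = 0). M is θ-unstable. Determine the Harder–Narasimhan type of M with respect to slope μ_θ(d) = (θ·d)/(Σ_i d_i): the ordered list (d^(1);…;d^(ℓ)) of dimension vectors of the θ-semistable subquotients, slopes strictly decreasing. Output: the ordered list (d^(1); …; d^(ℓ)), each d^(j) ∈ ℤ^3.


Via rank(M_{q-1}∘⋯∘M_p): M ≅ I[1,3]^2, I[2,2], I[2,3].
μ_θ-semistable layers: μ^(1)=1; μ^(2)=-2

((2, 2, 2); (0, 2, 1))


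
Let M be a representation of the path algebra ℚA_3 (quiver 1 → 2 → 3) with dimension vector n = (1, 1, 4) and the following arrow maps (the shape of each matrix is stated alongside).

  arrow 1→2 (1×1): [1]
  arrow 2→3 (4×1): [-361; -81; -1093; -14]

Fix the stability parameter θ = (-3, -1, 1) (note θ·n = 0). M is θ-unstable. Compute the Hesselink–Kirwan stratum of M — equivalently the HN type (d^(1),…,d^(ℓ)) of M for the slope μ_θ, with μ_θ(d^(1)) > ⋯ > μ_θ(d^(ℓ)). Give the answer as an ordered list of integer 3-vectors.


Interval decomposition of M: I[1,3], I[3,3]^3.
HN type (ℓ=3): μ^(1)=1; μ^(2)=-1; μ^(3)=-3

((0, 0, 4); (0, 1, 0); (1, 0, 0))


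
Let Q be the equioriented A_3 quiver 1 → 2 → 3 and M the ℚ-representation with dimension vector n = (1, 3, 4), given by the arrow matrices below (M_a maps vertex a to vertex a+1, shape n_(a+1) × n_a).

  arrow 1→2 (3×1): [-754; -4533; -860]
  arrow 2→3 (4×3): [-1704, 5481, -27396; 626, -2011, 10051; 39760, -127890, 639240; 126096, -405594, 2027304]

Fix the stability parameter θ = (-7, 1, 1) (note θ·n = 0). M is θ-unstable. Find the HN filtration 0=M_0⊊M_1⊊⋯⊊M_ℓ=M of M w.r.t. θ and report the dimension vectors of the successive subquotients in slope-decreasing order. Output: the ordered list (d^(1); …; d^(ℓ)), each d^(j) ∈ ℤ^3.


Barcode: M ≅ I[1,3], I[2,2], I[2,3], I[3,3]^2. HN layers by μ_θ (2 steps, strictly decreasing):
  μ^(1)=1; μ^(2)=-7

((0, 3, 4); (1, 0, 0))


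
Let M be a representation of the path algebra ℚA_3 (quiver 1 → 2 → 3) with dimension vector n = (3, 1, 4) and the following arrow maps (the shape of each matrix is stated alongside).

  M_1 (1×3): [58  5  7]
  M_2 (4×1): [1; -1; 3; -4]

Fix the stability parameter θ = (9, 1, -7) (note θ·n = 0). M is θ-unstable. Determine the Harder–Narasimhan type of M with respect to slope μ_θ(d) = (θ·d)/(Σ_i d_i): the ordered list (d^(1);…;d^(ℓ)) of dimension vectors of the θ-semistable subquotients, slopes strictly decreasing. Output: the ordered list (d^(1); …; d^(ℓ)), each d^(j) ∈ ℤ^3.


Interval decomposition of M: I[1,1]^2, I[1,3], I[3,3]^3.
HN type (ℓ=3): μ^(1)=9; μ^(2)=1; μ^(3)=-7

((2, 0, 0); (1, 1, 1); (0, 0, 3))


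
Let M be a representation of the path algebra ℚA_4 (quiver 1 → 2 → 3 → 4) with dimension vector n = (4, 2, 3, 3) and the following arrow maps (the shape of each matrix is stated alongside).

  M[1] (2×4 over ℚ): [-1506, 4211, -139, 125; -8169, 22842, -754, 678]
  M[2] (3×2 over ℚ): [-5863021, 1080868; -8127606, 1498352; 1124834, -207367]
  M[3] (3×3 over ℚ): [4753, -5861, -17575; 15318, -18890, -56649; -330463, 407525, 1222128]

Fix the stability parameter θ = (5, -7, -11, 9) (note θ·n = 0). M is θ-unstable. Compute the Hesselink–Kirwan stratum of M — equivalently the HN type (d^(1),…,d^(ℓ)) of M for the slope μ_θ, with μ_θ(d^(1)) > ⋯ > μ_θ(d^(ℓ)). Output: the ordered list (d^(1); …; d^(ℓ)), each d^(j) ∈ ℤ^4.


Via rank(M_{q-1}∘⋯∘M_p): M ≅ I[1,1]^2, I[1,4]^2, I[3,4].
μ_θ-semistable layers: μ^(1)=9; μ^(2)=5; μ^(3)=-13/3; μ^(4)=-11

((0, 0, 0, 3); (2, 0, 0, 0); (2, 2, 2, 0); (0, 0, 1, 0))


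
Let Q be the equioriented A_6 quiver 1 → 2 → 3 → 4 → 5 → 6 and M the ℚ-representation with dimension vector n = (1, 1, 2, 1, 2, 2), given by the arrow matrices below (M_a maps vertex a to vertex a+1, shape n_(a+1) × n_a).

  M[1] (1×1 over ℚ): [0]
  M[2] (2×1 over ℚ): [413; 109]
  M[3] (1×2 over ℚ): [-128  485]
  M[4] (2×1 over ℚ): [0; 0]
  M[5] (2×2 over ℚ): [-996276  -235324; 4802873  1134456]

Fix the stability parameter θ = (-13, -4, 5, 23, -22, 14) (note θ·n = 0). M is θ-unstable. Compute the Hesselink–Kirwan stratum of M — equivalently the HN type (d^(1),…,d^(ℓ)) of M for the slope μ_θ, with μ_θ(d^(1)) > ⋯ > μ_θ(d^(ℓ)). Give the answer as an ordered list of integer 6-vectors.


Interval decomposition of M: I[1,1], I[2,4], I[3,3], I[5,6]^2.
HN type (ℓ=6): μ^(1)=23; μ^(2)=14; μ^(3)=5; μ^(4)=-4; μ^(5)=-13; μ^(6)=-22

((0, 0, 0, 1, 0, 0); (0, 0, 0, 0, 0, 2); (0, 0, 2, 0, 0, 0); (0, 1, 0, 0, 0, 0); (1, 0, 0, 0, 0, 0); (0, 0, 0, 0, 2, 0))


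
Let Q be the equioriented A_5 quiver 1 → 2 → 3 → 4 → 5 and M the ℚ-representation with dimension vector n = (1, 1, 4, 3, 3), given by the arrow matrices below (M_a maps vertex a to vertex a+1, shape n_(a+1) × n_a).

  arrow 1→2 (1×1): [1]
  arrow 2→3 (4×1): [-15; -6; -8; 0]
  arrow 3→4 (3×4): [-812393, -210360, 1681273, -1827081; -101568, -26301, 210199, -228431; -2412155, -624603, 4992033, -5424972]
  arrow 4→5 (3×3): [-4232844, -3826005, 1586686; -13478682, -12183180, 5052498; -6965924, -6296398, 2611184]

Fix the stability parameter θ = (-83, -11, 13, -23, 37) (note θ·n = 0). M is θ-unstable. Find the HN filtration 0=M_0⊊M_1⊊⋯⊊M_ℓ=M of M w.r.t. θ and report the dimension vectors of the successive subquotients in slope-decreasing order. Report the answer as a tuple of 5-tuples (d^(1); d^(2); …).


Via rank(M_{q-1}∘⋯∘M_p): M ≅ I[1,4], I[3,3], I[3,5]^2, I[5,5].
μ_θ-semistable layers: μ^(1)=37; μ^(2)=13; μ^(3)=-5; μ^(4)=-11; μ^(5)=-83

((0, 0, 0, 0, 3); (0, 0, 1, 0, 0); (0, 0, 3, 3, 0); (0, 1, 0, 0, 0); (1, 0, 0, 0, 0))


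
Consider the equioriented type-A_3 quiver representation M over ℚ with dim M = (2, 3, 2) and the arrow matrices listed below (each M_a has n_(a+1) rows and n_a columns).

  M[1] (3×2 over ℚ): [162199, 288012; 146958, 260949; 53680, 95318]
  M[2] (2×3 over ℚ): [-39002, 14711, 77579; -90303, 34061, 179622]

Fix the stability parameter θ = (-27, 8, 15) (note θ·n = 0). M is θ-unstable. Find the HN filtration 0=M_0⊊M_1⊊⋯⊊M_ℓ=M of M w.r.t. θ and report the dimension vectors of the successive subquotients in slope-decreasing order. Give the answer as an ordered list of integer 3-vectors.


Interval decomposition of M: I[1,3]^2, I[2,2].
HN type (ℓ=3): μ^(1)=15; μ^(2)=8; μ^(3)=-27

((0, 0, 2); (0, 3, 0); (2, 0, 0))


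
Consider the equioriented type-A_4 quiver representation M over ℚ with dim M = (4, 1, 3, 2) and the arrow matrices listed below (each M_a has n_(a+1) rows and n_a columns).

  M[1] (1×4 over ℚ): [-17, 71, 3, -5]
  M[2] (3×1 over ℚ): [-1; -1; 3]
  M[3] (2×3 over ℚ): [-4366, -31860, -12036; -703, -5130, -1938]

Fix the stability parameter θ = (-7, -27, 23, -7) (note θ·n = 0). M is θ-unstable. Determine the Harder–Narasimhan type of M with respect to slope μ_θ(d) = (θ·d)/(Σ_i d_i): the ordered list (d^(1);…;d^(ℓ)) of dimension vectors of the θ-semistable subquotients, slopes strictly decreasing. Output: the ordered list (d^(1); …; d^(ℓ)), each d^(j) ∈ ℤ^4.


Interval decomposition of M: I[1,1]^3, I[1,4], I[3,3]^2, I[4,4].
HN type (ℓ=4): μ^(1)=23; μ^(2)=8; μ^(3)=-7; μ^(4)=-17

((0, 0, 2, 0); (0, 0, 1, 1); (3, 0, 0, 1); (1, 1, 0, 0))


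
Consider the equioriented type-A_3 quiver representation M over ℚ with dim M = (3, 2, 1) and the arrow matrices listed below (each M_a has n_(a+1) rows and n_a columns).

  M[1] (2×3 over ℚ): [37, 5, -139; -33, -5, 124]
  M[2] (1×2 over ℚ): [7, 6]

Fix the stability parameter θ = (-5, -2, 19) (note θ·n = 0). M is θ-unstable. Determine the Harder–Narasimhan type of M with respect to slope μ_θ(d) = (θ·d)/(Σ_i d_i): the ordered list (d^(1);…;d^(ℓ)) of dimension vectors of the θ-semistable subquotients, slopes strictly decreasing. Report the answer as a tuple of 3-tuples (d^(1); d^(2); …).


Via rank(M_{q-1}∘⋯∘M_p): M ≅ I[1,1], I[1,2], I[1,3].
μ_θ-semistable layers: μ^(1)=19; μ^(2)=-2; μ^(3)=-5

((0, 0, 1); (0, 2, 0); (3, 0, 0))


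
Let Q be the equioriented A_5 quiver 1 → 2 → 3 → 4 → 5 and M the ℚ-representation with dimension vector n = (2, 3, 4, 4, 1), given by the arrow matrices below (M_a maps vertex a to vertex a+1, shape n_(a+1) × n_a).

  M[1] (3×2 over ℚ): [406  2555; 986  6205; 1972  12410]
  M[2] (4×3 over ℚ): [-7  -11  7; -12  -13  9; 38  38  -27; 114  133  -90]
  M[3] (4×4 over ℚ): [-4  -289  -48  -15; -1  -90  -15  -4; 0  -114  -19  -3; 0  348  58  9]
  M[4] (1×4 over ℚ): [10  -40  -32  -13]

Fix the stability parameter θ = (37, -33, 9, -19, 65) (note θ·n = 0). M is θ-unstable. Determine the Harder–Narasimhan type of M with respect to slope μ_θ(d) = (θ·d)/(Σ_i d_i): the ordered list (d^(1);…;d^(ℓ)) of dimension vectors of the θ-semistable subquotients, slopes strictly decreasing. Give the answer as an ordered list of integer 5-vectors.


Via rank(M_{q-1}∘⋯∘M_p): M ≅ I[1,1], I[1,5], I[2,4]^2, I[3,4].
μ_θ-semistable layers: μ^(1)=65; μ^(2)=37; μ^(3)=-3/2; μ^(4)=-5; μ^(5)=-33

((0, 0, 0, 0, 1); (1, 0, 0, 0, 0); (1, 1, 1, 1, 0); (0, 0, 3, 3, 0); (0, 2, 0, 0, 0))


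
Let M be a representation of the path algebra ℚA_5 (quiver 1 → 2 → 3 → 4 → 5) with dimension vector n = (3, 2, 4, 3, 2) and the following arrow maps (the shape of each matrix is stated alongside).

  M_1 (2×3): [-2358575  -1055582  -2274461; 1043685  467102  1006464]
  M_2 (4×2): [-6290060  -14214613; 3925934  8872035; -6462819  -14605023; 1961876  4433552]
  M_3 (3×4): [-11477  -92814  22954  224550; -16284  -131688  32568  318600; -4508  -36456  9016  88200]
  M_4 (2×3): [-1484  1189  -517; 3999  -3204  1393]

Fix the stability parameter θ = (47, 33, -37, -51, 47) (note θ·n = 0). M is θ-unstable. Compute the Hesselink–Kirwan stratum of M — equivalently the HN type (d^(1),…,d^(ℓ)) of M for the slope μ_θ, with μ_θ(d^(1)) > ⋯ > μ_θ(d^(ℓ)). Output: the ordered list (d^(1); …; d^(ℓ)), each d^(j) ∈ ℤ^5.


Barcode: M ≅ I[1,1], I[1,3], I[1,5], I[3,3]^2, I[4,4], I[4,5]. HN layers by μ_θ (5 steps, strictly decreasing):
  μ^(1)=47; μ^(2)=43/3; μ^(3)=-2; μ^(4)=-37; μ^(5)=-51

((1, 0, 0, 0, 2); (1, 1, 1, 0, 0); (1, 1, 1, 1, 0); (0, 0, 2, 0, 0); (0, 0, 0, 2, 0))
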